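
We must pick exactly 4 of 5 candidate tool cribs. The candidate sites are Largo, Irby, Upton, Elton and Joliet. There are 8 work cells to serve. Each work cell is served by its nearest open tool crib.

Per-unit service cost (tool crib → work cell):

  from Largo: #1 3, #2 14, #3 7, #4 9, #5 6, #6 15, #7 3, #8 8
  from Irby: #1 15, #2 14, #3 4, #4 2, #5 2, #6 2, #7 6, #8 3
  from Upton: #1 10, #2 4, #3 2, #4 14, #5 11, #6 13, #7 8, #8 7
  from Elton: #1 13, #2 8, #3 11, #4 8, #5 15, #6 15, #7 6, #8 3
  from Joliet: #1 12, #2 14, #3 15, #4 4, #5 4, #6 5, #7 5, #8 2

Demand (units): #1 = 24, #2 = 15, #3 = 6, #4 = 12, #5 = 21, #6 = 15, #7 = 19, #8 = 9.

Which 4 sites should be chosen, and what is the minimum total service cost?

Choose Largo, Irby, Upton and Joliet; total service cost 315.

With exactly 4 open, each work cell uses its cheapest among the chosen.
{Largo, Irby, Upton, Joliet}: #1→Largo 3·24=72, #2→Upton 4·15=60, #3→Upton 2·6=12, #4→Irby 2·12=24, #5→Irby 2·21=42, #6→Irby 2·15=30, #7→Largo 3·19=57, #8→Joliet 2·9=18. Service cost 315.
{Largo, Irby, Upton, Elton}: service cost 324
{Largo, Irby, Elton, Joliet}: service cost 387
Among all 5 size-4 choices, {Largo, Irby, Upton, Joliet} is lowest.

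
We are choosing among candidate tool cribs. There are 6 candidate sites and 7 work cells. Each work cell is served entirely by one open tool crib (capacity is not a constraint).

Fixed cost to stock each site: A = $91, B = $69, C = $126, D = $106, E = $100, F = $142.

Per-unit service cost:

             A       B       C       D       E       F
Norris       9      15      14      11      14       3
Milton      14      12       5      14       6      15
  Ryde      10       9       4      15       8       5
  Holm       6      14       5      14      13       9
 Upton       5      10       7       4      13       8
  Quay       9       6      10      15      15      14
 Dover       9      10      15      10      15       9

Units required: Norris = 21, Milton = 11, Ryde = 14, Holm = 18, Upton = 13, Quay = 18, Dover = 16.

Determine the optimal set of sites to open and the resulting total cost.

For any fixed open set, each work cell goes to its cheapest open site; total = fixed + service.
{B, C, F}: Norris→F 3·21=63, Milton→C 5·11=55, Ryde→C 4·14=56, Holm→C 5·18=90, Upton→C 7·13=91, Quay→B 6·18=108, Dover→F 9·16=144. Service 607; fixed 337; total 944.
{C, F}: Norris→F 3·21=63, Milton→C 5·11=55, Ryde→C 4·14=56, Holm→C 5·18=90, Upton→C 7·13=91, Quay→C 10·18=180, Dover→F 9·16=144. Service 679; fixed 268; total 947.
{A, C}: service 761 + fixed 217 = 978
{A, B, C, D, E, F}: service 568 + fixed 634 = 1202
No other subset beats 944.

Open B, C and F; minimum total cost 944.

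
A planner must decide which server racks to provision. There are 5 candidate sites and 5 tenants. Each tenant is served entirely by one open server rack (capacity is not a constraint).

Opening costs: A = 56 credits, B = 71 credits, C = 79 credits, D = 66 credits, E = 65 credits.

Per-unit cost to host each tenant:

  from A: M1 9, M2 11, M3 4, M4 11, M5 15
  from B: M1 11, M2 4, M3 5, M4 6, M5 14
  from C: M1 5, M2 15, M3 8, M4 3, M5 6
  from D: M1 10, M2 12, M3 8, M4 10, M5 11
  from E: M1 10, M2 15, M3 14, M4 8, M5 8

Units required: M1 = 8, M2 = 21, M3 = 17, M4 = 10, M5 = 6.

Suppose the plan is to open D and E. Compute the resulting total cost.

Total cost: 727

Each tenant is assigned to its cheapest site among the open ones.
{D, E}: M1→D 10·8=80, M2→D 12·21=252, M3→D 8·17=136, M4→E 8·10=80, M5→E 8·6=48. Service 596; fixed 131; total 727.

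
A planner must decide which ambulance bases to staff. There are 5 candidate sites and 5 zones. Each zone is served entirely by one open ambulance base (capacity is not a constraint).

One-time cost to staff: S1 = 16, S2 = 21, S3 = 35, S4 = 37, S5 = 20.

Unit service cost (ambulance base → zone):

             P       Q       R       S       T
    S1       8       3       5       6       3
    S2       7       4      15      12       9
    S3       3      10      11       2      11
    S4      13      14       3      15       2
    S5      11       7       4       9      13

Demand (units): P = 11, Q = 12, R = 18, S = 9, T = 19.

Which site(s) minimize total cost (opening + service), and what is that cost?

Open S1, S3 and S4; minimum total cost 267.

For any fixed open set, each zone goes to its cheapest open site; total = fixed + service.
{S1, S3, S4}: P→S3 3·11=33, Q→S1 3·12=36, R→S4 3·18=54, S→S3 2·9=18, T→S4 2·19=38. Service 179; fixed 88; total 267.
{S2, S3, S4}: P→S3 3·11=33, Q→S2 4·12=48, R→S4 3·18=54, S→S3 2·9=18, T→S4 2·19=38. Service 191; fixed 93; total 284.
{S1, S3}: P→S3 3·11=33, Q→S1 3·12=36, R→S1 5·18=90, S→S3 2·9=18, T→S1 3·19=57. Service 234; fixed 51; total 285.
{S1, S2, S3, S4, S5}: P→S3 3·11=33, Q→S1 3·12=36, R→S4 3·18=54, S→S3 2·9=18, T→S4 2·19=38. Service 179; fixed 129; total 308.
No other subset beats 267.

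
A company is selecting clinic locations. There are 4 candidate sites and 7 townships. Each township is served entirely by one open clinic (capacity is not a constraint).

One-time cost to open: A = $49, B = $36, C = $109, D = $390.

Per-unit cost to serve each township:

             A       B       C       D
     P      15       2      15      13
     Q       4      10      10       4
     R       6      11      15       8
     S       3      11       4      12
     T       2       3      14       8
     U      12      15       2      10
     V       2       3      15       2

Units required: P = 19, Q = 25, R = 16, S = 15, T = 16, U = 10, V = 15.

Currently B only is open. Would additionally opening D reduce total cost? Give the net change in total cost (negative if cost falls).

No — net change +127 (cost rises by 127).

Current service cost with {B}: 872.
Adding D: each township re-picks its cheapest; new service cost 609, saving 263.
Extra fixed cost: 390. Net change = 390 − 263 = 127.
(Totals: 908 → 1035.)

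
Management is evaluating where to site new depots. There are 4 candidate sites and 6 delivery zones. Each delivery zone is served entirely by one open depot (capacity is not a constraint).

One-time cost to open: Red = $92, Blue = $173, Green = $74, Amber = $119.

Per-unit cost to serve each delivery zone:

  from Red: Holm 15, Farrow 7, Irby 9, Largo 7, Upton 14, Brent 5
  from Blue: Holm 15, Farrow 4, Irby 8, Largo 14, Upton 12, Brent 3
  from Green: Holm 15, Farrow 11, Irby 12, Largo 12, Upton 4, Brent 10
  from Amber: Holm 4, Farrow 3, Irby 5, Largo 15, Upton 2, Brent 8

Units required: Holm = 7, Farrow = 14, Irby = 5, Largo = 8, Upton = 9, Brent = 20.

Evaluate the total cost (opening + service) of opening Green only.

Each delivery zone is assigned to its cheapest site among the open ones.
{Green}: Holm→Green 15·7=105, Farrow→Green 11·14=154, Irby→Green 12·5=60, Largo→Green 12·8=96, Upton→Green 4·9=36, Brent→Green 10·20=200. Service 651; fixed 74; total 725.

Total cost: 725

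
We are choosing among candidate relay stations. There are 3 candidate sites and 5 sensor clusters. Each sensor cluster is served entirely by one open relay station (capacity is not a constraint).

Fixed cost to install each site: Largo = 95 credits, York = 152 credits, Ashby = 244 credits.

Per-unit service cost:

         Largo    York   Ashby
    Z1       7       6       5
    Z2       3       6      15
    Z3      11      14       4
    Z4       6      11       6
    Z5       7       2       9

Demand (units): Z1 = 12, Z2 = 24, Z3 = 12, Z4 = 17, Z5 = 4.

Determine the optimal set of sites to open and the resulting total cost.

Open Largo only; minimum total cost 513.

For any fixed open set, each sensor cluster goes to its cheapest open site; total = fixed + service.
{Largo}: Z1→Largo 7·12=84, Z2→Largo 3·24=72, Z3→Largo 11·12=132, Z4→Largo 6·17=102, Z5→Largo 7·4=28. Service 418; fixed 95; total 513.
{Largo, York}: service 386 + fixed 247 = 633
{Largo, Ashby}: Z1→Ashby 5·12=60, Z2→Largo 3·24=72, Z3→Ashby 4·12=48, Z4→Largo 6·17=102, Z5→Largo 7·4=28. Service 310; fixed 339; total 649.
{Largo, York, Ashby}: service 290 + fixed 491 = 781
(All 7 nonempty subsets were checked; Largo only is lowest.)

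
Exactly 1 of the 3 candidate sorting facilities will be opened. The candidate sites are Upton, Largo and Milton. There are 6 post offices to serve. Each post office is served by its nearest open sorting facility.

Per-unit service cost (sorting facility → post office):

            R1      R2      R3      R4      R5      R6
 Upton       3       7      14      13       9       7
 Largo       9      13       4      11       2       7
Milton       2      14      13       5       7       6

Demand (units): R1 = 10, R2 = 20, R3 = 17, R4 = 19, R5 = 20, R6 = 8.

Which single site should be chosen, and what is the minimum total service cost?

With exactly 1 open, each post office uses its cheapest among the chosen.
{Largo}: R1→Largo 9·10=90, R2→Largo 13·20=260, R3→Largo 4·17=68, R4→Largo 11·19=209, R5→Largo 2·20=40, R6→Largo 7·8=56. Service cost 723.
{Milton}: service cost 804
{Upton}: service cost 891
Among all 3 size-1 choices, {Largo} is lowest.

Choose Largo only; total service cost 723.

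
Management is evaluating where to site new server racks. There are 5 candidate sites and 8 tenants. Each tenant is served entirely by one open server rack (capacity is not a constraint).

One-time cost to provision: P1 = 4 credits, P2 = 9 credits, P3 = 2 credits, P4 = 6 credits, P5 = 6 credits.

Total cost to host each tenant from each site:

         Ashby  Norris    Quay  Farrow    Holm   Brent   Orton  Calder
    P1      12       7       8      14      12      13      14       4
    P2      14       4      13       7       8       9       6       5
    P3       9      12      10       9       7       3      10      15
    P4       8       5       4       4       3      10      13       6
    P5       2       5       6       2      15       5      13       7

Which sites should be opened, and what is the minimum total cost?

Open P3, P4 and P5; minimum total cost 49.

For any fixed open set, each tenant goes to its cheapest open site; total = fixed + service.
{P3, P4, P5}: Ashby→P5 2, Norris→P4 5, Quay→P4 4, Farrow→P5 2, Holm→P4 3, Brent→P3 3, Orton→P3 10, Calder→P4 6. Service 35; fixed 14; total 49.
{P3, P5}: service 42 + fixed 8 = 50
{P1, P3, P4, P5}: Ashby→P5 2, Norris→P4 5, Quay→P4 4, Farrow→P5 2, Holm→P4 3, Brent→P3 3, Orton→P3 10, Calder→P1 4. Service 33; fixed 18; total 51.
{P1, P2, P3, P4, P5}: service 28 + fixed 27 = 55
No other subset beats 49.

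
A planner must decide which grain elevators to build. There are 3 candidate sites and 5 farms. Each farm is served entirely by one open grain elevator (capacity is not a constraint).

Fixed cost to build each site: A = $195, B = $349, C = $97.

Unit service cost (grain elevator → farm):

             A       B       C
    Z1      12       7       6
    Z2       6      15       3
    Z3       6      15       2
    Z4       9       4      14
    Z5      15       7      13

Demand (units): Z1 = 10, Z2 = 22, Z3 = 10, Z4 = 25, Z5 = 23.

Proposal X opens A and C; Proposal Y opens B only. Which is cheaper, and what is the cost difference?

Proposal X is cheaper by 198.

Proposal X: {A, C}: Z1→C 6·10=60, Z2→C 3·22=66, Z3→C 2·10=20, Z4→A 9·25=225, Z5→C 13·23=299. Service 670; fixed 292; total 962.
Proposal Y: {B}: Z1→B 7·10=70, Z2→B 15·22=330, Z3→B 15·10=150, Z4→B 4·25=100, Z5→B 7·23=161. Service 811; fixed 349; total 1160.
Difference: |962 − 1160| = 198.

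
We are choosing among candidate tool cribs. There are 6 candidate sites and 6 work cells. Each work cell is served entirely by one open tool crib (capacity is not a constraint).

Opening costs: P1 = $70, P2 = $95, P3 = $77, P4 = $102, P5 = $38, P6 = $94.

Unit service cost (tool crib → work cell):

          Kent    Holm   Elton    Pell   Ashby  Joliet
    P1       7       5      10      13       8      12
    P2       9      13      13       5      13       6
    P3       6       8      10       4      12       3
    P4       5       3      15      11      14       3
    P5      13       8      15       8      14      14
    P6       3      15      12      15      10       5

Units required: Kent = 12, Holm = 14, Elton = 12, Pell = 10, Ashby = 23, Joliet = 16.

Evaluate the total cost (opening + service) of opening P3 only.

Each work cell is assigned to its cheapest site among the open ones.
{P3}: Kent→P3 6·12=72, Holm→P3 8·14=112, Elton→P3 10·12=120, Pell→P3 4·10=40, Ashby→P3 12·23=276, Joliet→P3 3·16=48. Service 668; fixed 77; total 745.

Total cost: 745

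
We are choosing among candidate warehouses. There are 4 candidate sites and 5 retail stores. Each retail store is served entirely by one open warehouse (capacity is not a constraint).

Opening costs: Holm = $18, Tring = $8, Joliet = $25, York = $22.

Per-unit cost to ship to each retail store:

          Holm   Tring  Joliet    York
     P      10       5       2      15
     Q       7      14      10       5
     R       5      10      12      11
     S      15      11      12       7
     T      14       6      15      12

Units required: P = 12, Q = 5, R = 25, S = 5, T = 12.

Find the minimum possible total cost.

Minimum total cost: 354

For any fixed open set, each retail store goes to its cheapest open site; total = fixed + service.
{Holm, Tring, Joliet, York}: P→Joliet 2·12=24, Q→York 5·5=25, R→Holm 5·25=125, S→York 7·5=35, T→Tring 6·12=72. Service 281; fixed 73; total 354.
{Holm, Tring, Joliet}: P→Joliet 2·12=24, Q→Holm 7·5=35, R→Holm 5·25=125, S→Tring 11·5=55, T→Tring 6·12=72. Service 311; fixed 51; total 362.
{Holm, Tring, York}: service 317 + fixed 48 = 365
{Tring}: service 507 + fixed 8 = 515
No other subset beats 354.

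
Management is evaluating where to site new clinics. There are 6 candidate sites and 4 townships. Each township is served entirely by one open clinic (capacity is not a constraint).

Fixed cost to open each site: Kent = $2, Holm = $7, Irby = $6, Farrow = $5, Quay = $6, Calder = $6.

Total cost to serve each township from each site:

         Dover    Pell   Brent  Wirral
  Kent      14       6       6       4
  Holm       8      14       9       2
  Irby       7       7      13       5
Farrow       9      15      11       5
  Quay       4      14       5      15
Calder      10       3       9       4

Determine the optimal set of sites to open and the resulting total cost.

Open Kent and Quay; minimum total cost 27.

For any fixed open set, each township goes to its cheapest open site; total = fixed + service.
{Kent, Quay}: Dover→Quay 4, Pell→Kent 6, Brent→Quay 5, Wirral→Kent 4. Service 19; fixed 8; total 27.
{Quay, Calder}: service 16 + fixed 12 = 28
{Kent, Quay, Calder}: service 16 + fixed 14 = 30
{Kent, Holm, Irby, Farrow, Quay, Calder}: service 14 + fixed 32 = 46
No other subset beats 27.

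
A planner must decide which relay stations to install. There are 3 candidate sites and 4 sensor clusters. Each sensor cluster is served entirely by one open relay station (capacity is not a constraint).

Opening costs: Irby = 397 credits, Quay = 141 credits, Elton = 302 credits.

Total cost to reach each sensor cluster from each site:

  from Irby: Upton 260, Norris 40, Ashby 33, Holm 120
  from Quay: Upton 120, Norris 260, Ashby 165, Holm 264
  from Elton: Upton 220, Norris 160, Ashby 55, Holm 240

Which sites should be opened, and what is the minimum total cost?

Open Irby only; minimum total cost 850.

For any fixed open set, each sensor cluster goes to its cheapest open site; total = fixed + service.
{Irby}: Upton→Irby 260, Norris→Irby 40, Ashby→Irby 33, Holm→Irby 120. Service 453; fixed 397; total 850.
{Irby, Quay}: service 313 + fixed 538 = 851
{Quay}: service 809 + fixed 141 = 950
{Irby, Quay, Elton}: Upton→Quay 120, Norris→Irby 40, Ashby→Irby 33, Holm→Irby 120. Service 313; fixed 840; total 1153.
No other subset beats 850.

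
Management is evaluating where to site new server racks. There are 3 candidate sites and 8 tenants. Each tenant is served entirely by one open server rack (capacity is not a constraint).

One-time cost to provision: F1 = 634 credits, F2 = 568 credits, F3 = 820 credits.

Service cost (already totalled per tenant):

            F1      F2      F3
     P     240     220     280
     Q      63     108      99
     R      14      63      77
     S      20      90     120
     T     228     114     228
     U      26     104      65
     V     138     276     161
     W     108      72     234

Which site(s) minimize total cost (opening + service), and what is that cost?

Open F1 only; minimum total cost 1471.

For any fixed open set, each tenant goes to its cheapest open site; total = fixed + service.
{F1}: P→F1 240, Q→F1 63, R→F1 14, S→F1 20, T→F1 228, U→F1 26, V→F1 138, W→F1 108. Service 837; fixed 634; total 1471.
{F2}: service 1047 + fixed 568 = 1615
{F1, F2}: P→F2 220, Q→F1 63, R→F1 14, S→F1 20, T→F2 114, U→F1 26, V→F1 138, W→F2 72. Service 667; fixed 1202; total 1869.
{F1, F2, F3}: P→F2 220, Q→F1 63, R→F1 14, S→F1 20, T→F2 114, U→F1 26, V→F1 138, W→F2 72. Service 667; fixed 2022; total 2689.
No other subset beats 1471.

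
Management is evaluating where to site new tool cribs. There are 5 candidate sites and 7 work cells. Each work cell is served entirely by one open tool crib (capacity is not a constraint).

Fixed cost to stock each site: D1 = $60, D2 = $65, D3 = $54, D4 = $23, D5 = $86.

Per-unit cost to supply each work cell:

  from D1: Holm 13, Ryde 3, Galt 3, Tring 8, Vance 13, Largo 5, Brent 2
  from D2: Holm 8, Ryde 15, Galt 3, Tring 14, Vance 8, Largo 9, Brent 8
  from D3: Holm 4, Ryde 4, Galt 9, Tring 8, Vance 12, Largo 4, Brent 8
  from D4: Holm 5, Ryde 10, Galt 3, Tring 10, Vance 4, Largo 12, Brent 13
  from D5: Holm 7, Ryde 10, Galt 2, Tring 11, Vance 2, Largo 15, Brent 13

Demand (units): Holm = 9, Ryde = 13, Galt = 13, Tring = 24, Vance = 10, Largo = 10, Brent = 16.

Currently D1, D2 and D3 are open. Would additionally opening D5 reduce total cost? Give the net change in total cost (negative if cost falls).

Current service cost with {D1, D2, D3}: 458.
Adding D5: each work cell re-picks its cheapest; new service cost 385, saving 73.
Extra fixed cost: 86. Net change = 86 − 73 = 13.
(Totals: 637 → 650.)

No — net change +13 (cost rises by 13).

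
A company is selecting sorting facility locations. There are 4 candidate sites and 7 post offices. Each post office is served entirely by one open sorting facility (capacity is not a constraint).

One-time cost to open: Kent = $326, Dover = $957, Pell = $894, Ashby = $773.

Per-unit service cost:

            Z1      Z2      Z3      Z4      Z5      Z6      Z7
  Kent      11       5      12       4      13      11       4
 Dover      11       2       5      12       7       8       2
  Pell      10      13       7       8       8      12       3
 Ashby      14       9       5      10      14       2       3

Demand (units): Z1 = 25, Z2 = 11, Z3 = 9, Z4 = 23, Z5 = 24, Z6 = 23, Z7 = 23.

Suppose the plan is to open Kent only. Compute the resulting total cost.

Total cost: 1513

Each post office is assigned to its cheapest site among the open ones.
{Kent}: Z1→Kent 11·25=275, Z2→Kent 5·11=55, Z3→Kent 12·9=108, Z4→Kent 4·23=92, Z5→Kent 13·24=312, Z6→Kent 11·23=253, Z7→Kent 4·23=92. Service 1187; fixed 326; total 1513.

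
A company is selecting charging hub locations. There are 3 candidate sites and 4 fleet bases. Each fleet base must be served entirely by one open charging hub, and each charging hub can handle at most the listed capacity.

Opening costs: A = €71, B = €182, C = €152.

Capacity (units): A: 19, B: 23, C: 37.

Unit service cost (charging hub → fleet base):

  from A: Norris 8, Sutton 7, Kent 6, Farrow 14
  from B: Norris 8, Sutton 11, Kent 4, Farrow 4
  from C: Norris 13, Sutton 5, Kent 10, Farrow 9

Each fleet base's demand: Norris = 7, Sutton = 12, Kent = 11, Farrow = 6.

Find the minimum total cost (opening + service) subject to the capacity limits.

Minimum total cost: 459

Open {A, C}: Norris→A 8·7=56, Sutton→C 5·12=60, Kent→A 6·11=66, Farrow→C 9·6=54.
Loads: A carries 18/19, C carries 18/37. Service 236; fixed 223; total 459.
Next best feasible plan costs 461.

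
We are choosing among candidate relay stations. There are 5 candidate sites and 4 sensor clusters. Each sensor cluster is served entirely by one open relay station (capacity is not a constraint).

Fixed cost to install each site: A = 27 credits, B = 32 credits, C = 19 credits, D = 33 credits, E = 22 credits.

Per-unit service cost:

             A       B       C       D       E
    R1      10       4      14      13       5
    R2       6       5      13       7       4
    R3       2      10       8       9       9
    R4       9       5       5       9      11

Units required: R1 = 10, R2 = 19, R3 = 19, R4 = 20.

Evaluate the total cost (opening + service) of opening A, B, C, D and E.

Total cost: 387

Each sensor cluster is assigned to its cheapest site among the open ones.
{A, B, C, D, E}: R1→B 4·10=40, R2→E 4·19=76, R3→A 2·19=38, R4→B 5·20=100. Service 254; fixed 133; total 387.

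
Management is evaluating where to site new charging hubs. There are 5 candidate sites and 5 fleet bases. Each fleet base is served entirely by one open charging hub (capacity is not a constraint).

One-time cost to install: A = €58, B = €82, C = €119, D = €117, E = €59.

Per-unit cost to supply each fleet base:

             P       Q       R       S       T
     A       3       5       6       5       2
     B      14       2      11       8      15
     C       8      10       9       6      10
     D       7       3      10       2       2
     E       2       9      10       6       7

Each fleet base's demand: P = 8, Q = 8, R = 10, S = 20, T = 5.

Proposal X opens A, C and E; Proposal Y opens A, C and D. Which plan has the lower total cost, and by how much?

Proposal X: {A, C, E}: P→E 2·8=16, Q→A 5·8=40, R→A 6·10=60, S→A 5·20=100, T→A 2·5=10. Service 226; fixed 236; total 462.
Proposal Y: {A, C, D}: P→A 3·8=24, Q→D 3·8=24, R→A 6·10=60, S→D 2·20=40, T→A 2·5=10. Service 158; fixed 294; total 452.
Difference: |462 − 452| = 10.

Proposal Y is cheaper by 10.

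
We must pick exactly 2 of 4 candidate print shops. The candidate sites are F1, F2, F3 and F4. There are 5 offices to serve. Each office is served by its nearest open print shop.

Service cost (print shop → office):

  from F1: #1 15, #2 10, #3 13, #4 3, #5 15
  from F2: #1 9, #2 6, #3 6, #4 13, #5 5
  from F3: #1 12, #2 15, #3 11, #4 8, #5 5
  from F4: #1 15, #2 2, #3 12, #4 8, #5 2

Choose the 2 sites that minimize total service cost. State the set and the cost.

Choose F2 and F4; total service cost 27.

With exactly 2 open, each office uses its cheapest among the chosen.
{F2, F4}: #1→F2 9, #2→F4 2, #3→F2 6, #4→F4 8, #5→F4 2. Service cost 27.
{F1, F2}: service cost 29
{F1, F4}: service cost 34
Among all 6 size-2 choices, {F2, F4} is lowest.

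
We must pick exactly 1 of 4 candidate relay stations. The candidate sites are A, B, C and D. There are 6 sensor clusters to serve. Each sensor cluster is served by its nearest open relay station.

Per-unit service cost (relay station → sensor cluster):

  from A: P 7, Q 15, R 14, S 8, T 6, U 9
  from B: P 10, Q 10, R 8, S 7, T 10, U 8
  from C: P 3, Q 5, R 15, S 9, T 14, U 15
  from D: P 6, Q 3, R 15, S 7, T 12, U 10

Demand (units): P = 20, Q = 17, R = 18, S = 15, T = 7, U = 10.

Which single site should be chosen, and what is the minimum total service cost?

Choose D only; total service cost 730.

With exactly 1 open, each sensor cluster uses its cheapest among the chosen.
{D}: P→D 6·20=120, Q→D 3·17=51, R→D 15·18=270, S→D 7·15=105, T→D 12·7=84, U→D 10·10=100. Service cost 730.
{B}: service cost 769
{C}: service cost 798
Among all 4 size-1 choices, {D} is lowest.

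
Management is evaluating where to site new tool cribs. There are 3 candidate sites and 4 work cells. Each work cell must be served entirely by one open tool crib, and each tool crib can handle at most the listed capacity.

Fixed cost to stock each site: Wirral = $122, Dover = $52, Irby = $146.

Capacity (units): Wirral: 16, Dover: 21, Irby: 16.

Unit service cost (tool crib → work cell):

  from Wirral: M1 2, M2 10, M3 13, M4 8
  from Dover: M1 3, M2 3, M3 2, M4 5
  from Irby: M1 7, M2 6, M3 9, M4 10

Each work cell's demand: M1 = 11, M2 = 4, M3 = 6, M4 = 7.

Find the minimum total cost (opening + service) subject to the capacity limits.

Minimum total cost: 255

Open {Wirral, Dover}: M1→Wirral 2·11=22, M2→Dover 3·4=12, M3→Dover 2·6=12, M4→Dover 5·7=35.
Loads: Wirral carries 11/16, Dover carries 17/21. Service 81; fixed 174; total 255.
Next best feasible plan costs 283.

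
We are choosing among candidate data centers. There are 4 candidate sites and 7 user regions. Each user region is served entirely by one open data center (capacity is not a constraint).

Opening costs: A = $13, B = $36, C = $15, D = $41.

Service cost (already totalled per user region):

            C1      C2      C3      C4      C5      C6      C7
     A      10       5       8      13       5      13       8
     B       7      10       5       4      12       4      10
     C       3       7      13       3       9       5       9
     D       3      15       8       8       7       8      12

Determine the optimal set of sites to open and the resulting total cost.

Open C only; minimum total cost 64.

For any fixed open set, each user region goes to its cheapest open site; total = fixed + service.
{C}: C1→C 3, C2→C 7, C3→C 13, C4→C 3, C5→C 9, C6→C 5, C7→C 9. Service 49; fixed 15; total 64.
{A, C}: service 37 + fixed 28 = 65
{A}: service 62 + fixed 13 = 75
{A, B, C, D}: C1→C 3, C2→A 5, C3→B 5, C4→C 3, C5→A 5, C6→B 4, C7→A 8. Service 33; fixed 105; total 138.
No other subset beats 64.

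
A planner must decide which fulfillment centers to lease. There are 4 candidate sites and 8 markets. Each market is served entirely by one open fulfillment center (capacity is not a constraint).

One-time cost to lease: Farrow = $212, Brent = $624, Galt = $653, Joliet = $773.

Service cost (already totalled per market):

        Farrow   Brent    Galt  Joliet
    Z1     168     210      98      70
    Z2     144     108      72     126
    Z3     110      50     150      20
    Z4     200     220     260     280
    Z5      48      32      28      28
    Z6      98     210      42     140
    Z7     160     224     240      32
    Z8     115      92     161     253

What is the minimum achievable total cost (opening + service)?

For any fixed open set, each market goes to its cheapest open site; total = fixed + service.
{Farrow}: Z1→Farrow 168, Z2→Farrow 144, Z3→Farrow 110, Z4→Farrow 200, Z5→Farrow 48, Z6→Farrow 98, Z7→Farrow 160, Z8→Farrow 115. Service 1043; fixed 212; total 1255.
{Farrow, Joliet}: service 689 + fixed 985 = 1674
{Farrow, Galt}: service 825 + fixed 865 = 1690
{Farrow, Brent, Galt, Joliet}: Z1→Joliet 70, Z2→Galt 72, Z3→Joliet 20, Z4→Farrow 200, Z5→Galt 28, Z6→Galt 42, Z7→Joliet 32, Z8→Brent 92. Service 556; fixed 2262; total 2818.
No other subset beats 1255.

Minimum total cost: 1255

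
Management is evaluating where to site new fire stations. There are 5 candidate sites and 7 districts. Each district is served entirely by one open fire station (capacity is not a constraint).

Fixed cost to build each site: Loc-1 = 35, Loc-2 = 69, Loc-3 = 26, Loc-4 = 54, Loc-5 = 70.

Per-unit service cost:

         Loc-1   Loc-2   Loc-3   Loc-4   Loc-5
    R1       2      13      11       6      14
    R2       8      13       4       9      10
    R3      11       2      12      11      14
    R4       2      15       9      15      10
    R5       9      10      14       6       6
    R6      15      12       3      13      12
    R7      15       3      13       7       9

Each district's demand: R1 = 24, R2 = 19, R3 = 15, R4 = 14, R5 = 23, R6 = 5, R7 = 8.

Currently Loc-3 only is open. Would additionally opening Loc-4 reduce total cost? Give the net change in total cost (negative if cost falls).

Yes — net change −313 (cost falls by 313).

Current service cost with {Loc-3}: 1087.
Adding Loc-4: each district re-picks its cheapest; new service cost 720, saving 367.
Extra fixed cost: 54. Net change = 54 − 367 = -313.
(Totals: 1113 → 800.)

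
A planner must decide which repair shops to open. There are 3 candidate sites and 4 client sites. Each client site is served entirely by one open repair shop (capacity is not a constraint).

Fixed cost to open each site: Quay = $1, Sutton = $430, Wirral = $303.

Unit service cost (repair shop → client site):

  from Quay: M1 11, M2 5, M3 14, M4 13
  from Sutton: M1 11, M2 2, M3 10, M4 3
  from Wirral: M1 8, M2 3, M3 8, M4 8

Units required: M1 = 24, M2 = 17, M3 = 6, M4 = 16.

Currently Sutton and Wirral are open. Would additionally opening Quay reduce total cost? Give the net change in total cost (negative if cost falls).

No — net change +1 (cost rises by 1).

Current service cost with {Sutton, Wirral}: 322.
Adding Quay: each client site re-picks its cheapest; new service cost 322, saving 0.
Extra fixed cost: 1. Net change = 1 − 0 = 1.
(Totals: 1055 → 1056.)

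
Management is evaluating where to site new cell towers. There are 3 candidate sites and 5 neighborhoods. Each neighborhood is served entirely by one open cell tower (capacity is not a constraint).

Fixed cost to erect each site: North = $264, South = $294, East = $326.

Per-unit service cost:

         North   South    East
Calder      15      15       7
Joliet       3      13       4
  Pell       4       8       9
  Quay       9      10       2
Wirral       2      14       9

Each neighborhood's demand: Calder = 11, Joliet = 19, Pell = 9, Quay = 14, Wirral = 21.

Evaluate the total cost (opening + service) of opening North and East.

Each neighborhood is assigned to its cheapest site among the open ones.
{North, East}: Calder→East 7·11=77, Joliet→North 3·19=57, Pell→North 4·9=36, Quay→East 2·14=28, Wirral→North 2·21=42. Service 240; fixed 590; total 830.

Total cost: 830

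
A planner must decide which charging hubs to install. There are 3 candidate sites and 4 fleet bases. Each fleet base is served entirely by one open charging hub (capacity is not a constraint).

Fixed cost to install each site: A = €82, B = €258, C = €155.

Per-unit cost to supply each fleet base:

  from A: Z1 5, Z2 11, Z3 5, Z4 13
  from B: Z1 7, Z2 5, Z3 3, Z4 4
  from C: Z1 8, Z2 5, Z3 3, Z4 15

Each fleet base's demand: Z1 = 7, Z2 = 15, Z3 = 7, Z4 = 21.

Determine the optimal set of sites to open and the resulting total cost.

For any fixed open set, each fleet base goes to its cheapest open site; total = fixed + service.
{B}: Z1→B 7·7=49, Z2→B 5·15=75, Z3→B 3·7=21, Z4→B 4·21=84. Service 229; fixed 258; total 487.
{A, B}: Z1→A 5·7=35, Z2→B 5·15=75, Z3→B 3·7=21, Z4→B 4·21=84. Service 215; fixed 340; total 555.
{A}: Z1→A 5·7=35, Z2→A 11·15=165, Z3→A 5·7=35, Z4→A 13·21=273. Service 508; fixed 82; total 590.
{A, B, C}: service 215 + fixed 495 = 710
No other subset beats 487.

Open B only; minimum total cost 487.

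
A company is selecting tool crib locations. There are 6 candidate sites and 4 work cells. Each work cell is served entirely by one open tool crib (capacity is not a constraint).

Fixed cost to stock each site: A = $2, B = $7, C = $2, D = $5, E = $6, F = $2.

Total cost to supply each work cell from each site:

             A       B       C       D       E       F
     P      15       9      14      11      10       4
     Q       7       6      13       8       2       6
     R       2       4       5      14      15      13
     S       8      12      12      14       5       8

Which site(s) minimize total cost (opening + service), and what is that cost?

Open A, E and F; minimum total cost 23.

For any fixed open set, each work cell goes to its cheapest open site; total = fixed + service.
{A, E, F}: P→F 4, Q→E 2, R→A 2, S→E 5. Service 13; fixed 10; total 23.
{A, F}: P→F 4, Q→F 6, R→A 2, S→A 8. Service 20; fixed 4; total 24.
{A, C, E, F}: P→F 4, Q→E 2, R→A 2, S→E 5. Service 13; fixed 12; total 25.
{A, B, C, D, E, F}: service 13 + fixed 24 = 37
No other subset beats 23.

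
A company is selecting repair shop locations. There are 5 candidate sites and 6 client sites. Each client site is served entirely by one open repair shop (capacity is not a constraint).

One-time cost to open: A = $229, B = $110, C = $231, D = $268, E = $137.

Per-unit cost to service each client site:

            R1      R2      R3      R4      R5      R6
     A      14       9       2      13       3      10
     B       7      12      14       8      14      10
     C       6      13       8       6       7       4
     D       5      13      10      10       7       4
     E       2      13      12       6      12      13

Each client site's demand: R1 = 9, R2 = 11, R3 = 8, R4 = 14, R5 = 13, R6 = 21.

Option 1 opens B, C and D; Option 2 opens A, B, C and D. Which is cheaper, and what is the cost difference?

Option 1 is cheaper by 96.

Option 1: {B, C, D}: R1→D 5·9=45, R2→B 12·11=132, R3→C 8·8=64, R4→C 6·14=84, R5→C 7·13=91, R6→C 4·21=84. Service 500; fixed 609; total 1109.
Option 2: {A, B, C, D}: R1→D 5·9=45, R2→A 9·11=99, R3→A 2·8=16, R4→C 6·14=84, R5→A 3·13=39, R6→C 4·21=84. Service 367; fixed 838; total 1205.
Difference: |1109 − 1205| = 96.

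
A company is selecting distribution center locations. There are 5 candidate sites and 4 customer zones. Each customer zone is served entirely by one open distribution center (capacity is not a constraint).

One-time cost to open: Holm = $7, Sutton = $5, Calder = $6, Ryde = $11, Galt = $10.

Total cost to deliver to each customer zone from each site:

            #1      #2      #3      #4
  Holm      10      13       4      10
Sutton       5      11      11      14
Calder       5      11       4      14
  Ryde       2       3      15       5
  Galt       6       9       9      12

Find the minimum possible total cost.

For any fixed open set, each customer zone goes to its cheapest open site; total = fixed + service.
{Calder, Ryde}: #1→Ryde 2, #2→Ryde 3, #3→Calder 4, #4→Ryde 5. Service 14; fixed 17; total 31.
{Holm, Ryde}: service 14 + fixed 18 = 32
{Sutton, Calder, Ryde}: service 14 + fixed 22 = 36
{Holm, Sutton, Calder, Ryde, Galt}: service 14 + fixed 39 = 53
No other subset beats 31.

Minimum total cost: 31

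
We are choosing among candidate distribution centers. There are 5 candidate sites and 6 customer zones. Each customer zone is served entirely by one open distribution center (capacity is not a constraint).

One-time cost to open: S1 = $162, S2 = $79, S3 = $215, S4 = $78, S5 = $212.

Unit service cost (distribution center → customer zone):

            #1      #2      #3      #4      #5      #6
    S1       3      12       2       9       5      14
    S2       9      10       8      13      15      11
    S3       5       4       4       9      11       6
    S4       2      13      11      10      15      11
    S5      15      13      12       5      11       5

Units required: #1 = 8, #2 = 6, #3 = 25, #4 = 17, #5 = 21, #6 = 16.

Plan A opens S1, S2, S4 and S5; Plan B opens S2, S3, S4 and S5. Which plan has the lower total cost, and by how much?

Plan A: {S1, S2, S4, S5}: #1→S4 2·8=16, #2→S2 10·6=60, #3→S1 2·25=50, #4→S5 5·17=85, #5→S1 5·21=105, #6→S5 5·16=80. Service 396; fixed 531; total 927.
Plan B: {S2, S3, S4, S5}: #1→S4 2·8=16, #2→S3 4·6=24, #3→S3 4·25=100, #4→S5 5·17=85, #5→S3 11·21=231, #6→S5 5·16=80. Service 536; fixed 584; total 1120.
Difference: |927 − 1120| = 193.

Plan A is cheaper by 193.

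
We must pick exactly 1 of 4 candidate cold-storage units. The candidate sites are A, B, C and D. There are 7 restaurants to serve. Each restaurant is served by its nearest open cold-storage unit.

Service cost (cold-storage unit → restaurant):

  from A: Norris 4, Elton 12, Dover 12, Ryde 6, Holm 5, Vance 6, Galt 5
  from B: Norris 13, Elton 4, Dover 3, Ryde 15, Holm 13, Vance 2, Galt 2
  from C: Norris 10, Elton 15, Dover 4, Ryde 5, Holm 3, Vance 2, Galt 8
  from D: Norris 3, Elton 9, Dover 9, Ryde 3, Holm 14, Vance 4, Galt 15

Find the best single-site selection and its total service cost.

With exactly 1 open, each restaurant uses its cheapest among the chosen.
{C}: Norris→C 10, Elton→C 15, Dover→C 4, Ryde→C 5, Holm→C 3, Vance→C 2, Galt→C 8. Service cost 47.
{A}: service cost 50
{B}: service cost 52
Among all 4 size-1 choices, {C} is lowest.

Choose C only; total service cost 47.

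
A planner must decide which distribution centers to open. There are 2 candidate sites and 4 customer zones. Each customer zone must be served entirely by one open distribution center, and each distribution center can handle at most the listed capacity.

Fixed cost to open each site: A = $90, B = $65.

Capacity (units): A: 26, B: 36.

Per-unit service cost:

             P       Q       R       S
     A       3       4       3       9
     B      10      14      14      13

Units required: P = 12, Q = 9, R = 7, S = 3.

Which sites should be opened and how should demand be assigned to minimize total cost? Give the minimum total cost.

Open {A, B}: P→A 3·12=36, Q→A 4·9=36, R→B 14·7=98, S→A 9·3=27.
Loads: A carries 24/26, B carries 7/36. Service 197; fixed 155; total 352.
Next best feasible plan costs 359.

Minimum total cost: 352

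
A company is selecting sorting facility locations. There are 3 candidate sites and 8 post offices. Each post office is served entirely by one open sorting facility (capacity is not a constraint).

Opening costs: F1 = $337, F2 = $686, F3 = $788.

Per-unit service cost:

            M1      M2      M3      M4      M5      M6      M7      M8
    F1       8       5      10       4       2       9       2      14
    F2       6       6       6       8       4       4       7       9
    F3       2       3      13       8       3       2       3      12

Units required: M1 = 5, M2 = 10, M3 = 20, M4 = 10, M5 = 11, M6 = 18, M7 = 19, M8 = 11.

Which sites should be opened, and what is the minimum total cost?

For any fixed open set, each post office goes to its cheapest open site; total = fixed + service.
{F1}: M1→F1 8·5=40, M2→F1 5·10=50, M3→F1 10·20=200, M4→F1 4·10=40, M5→F1 2·11=22, M6→F1 9·18=162, M7→F1 2·19=38, M8→F1 14·11=154. Service 706; fixed 337; total 1043.
{F2}: service 638 + fixed 686 = 1324
{F3}: service 638 + fixed 788 = 1426
{F1, F2, F3}: M1→F3 2·5=10, M2→F3 3·10=30, M3→F2 6·20=120, M4→F1 4·10=40, M5→F1 2·11=22, M6→F3 2·18=36, M7→F1 2·19=38, M8→F2 9·11=99. Service 395; fixed 1811; total 2206.
(All 7 nonempty subsets were checked; F1 only is lowest.)

Open F1 only; minimum total cost 1043.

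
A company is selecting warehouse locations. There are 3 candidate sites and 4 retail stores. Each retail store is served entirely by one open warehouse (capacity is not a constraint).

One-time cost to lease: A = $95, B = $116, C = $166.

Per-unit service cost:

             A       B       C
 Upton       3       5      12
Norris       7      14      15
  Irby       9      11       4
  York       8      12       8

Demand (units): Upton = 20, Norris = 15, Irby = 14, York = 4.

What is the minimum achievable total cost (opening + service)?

For any fixed open set, each retail store goes to its cheapest open site; total = fixed + service.
{A}: Upton→A 3·20=60, Norris→A 7·15=105, Irby→A 9·14=126, York→A 8·4=32. Service 323; fixed 95; total 418.
{A, C}: Upton→A 3·20=60, Norris→A 7·15=105, Irby→C 4·14=56, York→A 8·4=32. Service 253; fixed 261; total 514.
{A, B}: service 323 + fixed 211 = 534
{A, B, C}: Upton→A 3·20=60, Norris→A 7·15=105, Irby→C 4·14=56, York→A 8·4=32. Service 253; fixed 377; total 630.
No other subset beats 418.

Minimum total cost: 418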